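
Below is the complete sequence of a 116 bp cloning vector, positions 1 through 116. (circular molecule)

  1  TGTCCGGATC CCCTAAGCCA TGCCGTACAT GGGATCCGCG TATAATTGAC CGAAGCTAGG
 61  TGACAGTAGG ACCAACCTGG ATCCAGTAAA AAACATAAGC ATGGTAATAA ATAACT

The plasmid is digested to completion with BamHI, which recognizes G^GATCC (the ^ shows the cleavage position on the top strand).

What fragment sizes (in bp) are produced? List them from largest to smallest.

47, 43, 26 bp

BamHI sites (GGATCC) start at positions 6, 32, 79.
BamHI cuts after the first base of each site, so after positions 6, 32, 79.
Circular molecule, 3 cuts → 3 fragments:
  7–32 → 26 bp
  33–79 → 47 bp
  80–116 then 1–6 → 37 + 6 = 43 bp
Sorted largest to smallest: 47, 43, 26 bp.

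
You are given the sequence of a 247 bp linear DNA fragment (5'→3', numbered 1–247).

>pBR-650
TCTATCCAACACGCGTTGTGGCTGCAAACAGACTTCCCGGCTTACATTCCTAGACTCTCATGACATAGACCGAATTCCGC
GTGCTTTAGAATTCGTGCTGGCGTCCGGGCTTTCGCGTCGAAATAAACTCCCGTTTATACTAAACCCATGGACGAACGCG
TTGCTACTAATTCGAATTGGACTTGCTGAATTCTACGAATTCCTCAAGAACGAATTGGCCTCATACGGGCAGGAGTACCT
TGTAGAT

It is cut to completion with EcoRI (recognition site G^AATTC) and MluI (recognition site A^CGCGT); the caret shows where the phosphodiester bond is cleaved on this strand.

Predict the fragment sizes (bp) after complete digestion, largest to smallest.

EcoRI sites (GAATTC) start at positions 72, 89, 188, 197.
EcoRI cuts after the first base of each site, so after positions 72, 89, 188, 197.
MluI sites (ACGCGT) start at positions 11, 156.
MluI cuts after the first base of each site, so after positions 11, 156.
Combined cut positions: 11, 72, 89, 156, 188, 197.
Linear molecule, 6 cuts → 7 fragments:
  1–11 → 11 bp
  12–72 → 61 bp
  73–89 → 17 bp
  90–156 → 67 bp
  157–188 → 32 bp
  189–197 → 9 bp
  198–247 → 50 bp
Sorted largest to smallest: 67, 61, 50, 32, 17, 11, 9 bp.

67, 61, 50, 32, 17, 11, 9 bp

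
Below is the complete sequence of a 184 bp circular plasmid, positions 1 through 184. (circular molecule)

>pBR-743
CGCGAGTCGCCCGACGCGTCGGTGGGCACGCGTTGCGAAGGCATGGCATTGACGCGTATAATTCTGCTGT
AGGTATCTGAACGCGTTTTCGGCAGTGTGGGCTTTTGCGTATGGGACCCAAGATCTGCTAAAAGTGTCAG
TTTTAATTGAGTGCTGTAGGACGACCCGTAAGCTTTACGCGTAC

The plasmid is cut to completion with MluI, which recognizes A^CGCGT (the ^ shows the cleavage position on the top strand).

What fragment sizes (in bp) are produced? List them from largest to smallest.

MluI sites (ACGCGT) start at positions 14, 28, 52, 81, 177.
MluI cuts after the first base of each site, so after positions 14, 28, 52, 81, 177.
Circular molecule, 5 cuts → 5 fragments:
  15–28 → 14 bp
  29–52 → 24 bp
  53–81 → 29 bp
  82–177 → 96 bp
  178–184 then 1–14 → 7 + 14 = 21 bp
Sorted largest to smallest: 96, 29, 24, 21, 14 bp.

96, 29, 24, 21, 14 bp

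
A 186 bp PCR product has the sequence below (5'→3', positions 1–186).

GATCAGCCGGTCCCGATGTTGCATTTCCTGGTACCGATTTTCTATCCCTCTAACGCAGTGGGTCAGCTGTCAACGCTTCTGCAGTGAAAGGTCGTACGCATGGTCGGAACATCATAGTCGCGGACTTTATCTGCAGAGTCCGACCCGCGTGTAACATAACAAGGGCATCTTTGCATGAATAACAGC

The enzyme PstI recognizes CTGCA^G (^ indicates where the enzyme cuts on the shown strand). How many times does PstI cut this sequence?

CTGCAG occurs starting at positions 79, 131.
PstI cuts at 2 sites.

2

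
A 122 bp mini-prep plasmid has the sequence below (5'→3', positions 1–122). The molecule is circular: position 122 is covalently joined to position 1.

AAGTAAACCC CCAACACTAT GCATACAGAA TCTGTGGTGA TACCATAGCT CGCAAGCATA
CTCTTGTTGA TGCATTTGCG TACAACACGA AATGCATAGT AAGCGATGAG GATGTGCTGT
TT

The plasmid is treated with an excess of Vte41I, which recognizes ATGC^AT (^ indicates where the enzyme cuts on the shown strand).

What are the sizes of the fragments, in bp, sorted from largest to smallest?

Vte41I sites (ATGCAT) start at positions 19, 70, 92.
Vte41I cuts after base 4 of each site, so after positions 22, 73, 95.
Circular molecule, 3 cuts → 3 fragments:
  23–73 → 51 bp
  74–95 → 22 bp
  96–122 then 1–22 → 27 + 22 = 49 bp
Sorted largest to smallest: 51, 49, 22 bp.

51, 49, 22 bp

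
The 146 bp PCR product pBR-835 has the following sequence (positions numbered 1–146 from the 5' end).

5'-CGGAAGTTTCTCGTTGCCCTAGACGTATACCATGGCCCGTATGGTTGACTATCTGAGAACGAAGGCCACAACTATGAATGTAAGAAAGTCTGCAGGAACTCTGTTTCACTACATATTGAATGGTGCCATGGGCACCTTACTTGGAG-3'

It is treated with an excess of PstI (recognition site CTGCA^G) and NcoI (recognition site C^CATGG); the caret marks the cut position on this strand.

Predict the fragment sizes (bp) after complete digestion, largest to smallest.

64, 32, 30, 20 bp

The PstI site (CTGCAG) starts at position 90.
PstI cuts after base 5 of each site (before the last base), so after position 94.
NcoI sites (CCATGG) start at positions 30, 126.
NcoI cuts after the first base of each site, so after positions 30, 126.
Combined cut positions: 30, 94, 126.
Linear molecule, 3 cuts → 4 fragments:
  1–30 → 30 bp
  31–94 → 64 bp
  95–126 → 32 bp
  127–146 → 20 bp
Sorted largest to smallest: 64, 32, 30, 20 bp.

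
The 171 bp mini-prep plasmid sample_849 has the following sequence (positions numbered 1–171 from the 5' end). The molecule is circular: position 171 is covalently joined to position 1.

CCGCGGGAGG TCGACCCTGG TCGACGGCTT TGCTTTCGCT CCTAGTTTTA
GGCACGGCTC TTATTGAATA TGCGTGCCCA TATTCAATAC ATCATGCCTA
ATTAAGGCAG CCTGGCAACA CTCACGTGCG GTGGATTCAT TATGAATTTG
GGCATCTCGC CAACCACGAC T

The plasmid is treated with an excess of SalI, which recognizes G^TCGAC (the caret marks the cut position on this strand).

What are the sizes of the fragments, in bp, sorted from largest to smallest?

161, 10 bp

SalI sites (GTCGAC) start at positions 10, 20.
SalI cuts after the first base of each site, so after positions 10, 20.
Circular molecule, 2 cuts → 2 fragments:
  11–20 → 10 bp
  21–171 then 1–10 → 151 + 10 = 161 bp
Sorted largest to smallest: 161, 10 bp.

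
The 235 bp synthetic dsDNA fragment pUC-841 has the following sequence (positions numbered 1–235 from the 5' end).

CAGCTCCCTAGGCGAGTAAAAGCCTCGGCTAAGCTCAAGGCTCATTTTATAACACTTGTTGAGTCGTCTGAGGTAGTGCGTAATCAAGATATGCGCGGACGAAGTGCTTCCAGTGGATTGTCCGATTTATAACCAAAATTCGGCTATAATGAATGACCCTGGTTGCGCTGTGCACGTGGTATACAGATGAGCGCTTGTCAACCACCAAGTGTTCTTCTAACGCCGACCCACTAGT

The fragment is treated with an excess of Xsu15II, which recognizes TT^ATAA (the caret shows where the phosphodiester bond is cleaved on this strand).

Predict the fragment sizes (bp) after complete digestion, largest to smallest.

Xsu15II sites (TTATAA) start at positions 47, 127.
Xsu15II cuts after base 2 of each site, so after positions 48, 128.
Linear molecule, 2 cuts → 3 fragments:
  1–48 → 48 bp
  49–128 → 80 bp
  129–235 → 107 bp
Sorted largest to smallest: 107, 80, 48 bp.

107, 80, 48 bp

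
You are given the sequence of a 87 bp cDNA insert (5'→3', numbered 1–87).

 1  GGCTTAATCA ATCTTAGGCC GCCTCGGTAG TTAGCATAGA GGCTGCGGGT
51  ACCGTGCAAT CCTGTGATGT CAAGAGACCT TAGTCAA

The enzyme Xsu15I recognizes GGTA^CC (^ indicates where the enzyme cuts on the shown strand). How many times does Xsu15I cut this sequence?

GGTACC occurs starting at position 48.
Xsu15I cuts at 1 site.

1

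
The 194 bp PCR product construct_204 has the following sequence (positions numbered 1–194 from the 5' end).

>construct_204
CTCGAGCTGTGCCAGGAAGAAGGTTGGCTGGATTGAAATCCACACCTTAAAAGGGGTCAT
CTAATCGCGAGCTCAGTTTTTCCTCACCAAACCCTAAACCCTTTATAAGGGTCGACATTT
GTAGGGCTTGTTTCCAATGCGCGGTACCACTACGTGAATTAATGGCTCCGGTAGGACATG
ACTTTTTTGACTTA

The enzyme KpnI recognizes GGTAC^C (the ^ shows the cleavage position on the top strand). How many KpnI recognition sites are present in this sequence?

GGTACC occurs starting at position 143.
KpnI cuts at 1 site.

1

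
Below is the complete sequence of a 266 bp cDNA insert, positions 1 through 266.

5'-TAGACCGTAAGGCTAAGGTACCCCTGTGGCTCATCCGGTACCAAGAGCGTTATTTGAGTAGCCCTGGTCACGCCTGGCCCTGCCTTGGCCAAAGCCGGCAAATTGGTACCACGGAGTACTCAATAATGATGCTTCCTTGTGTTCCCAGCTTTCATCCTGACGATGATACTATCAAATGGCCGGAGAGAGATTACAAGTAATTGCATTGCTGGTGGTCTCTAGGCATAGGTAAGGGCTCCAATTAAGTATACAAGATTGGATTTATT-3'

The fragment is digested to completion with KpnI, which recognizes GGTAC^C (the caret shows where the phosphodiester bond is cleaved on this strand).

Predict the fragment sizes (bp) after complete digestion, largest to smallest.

157, 68, 21, 20 bp

KpnI sites (GGTACC) start at positions 17, 37, 105.
KpnI cuts after base 5 of each site (before the last base), so after positions 21, 41, 109.
Linear molecule, 3 cuts → 4 fragments:
  1–21 → 21 bp
  22–41 → 20 bp
  42–109 → 68 bp
  110–266 → 157 bp
Sorted largest to smallest: 157, 68, 21, 20 bp.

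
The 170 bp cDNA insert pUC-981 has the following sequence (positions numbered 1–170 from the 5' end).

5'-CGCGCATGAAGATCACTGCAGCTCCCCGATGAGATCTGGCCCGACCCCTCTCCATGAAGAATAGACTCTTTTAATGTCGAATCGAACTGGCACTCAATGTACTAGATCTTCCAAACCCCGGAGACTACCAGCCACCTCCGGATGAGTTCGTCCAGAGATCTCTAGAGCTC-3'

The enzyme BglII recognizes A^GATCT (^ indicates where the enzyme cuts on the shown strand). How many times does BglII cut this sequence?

3

AGATCT occurs starting at positions 32, 104, 156.
BglII cuts at 3 sites.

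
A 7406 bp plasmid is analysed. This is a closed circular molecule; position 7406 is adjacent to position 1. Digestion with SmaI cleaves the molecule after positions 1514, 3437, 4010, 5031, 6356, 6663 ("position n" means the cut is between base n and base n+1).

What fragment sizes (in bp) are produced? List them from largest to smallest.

2257, 1923, 1325, 1021, 573, 307 bp

Circular molecule, 6 cuts → 6 fragments:
  3437 − 1514 = 1923 bp
  4010 − 3437 = 573 bp
  5031 − 4010 = 1021 bp
  6356 − 5031 = 1325 bp
  6663 − 6356 = 307 bp
  wrap: 7406 − 6663 + 1514 = 2257 bp
Sorted largest to smallest: 2257, 1923, 1325, 1021, 573, 307 bp.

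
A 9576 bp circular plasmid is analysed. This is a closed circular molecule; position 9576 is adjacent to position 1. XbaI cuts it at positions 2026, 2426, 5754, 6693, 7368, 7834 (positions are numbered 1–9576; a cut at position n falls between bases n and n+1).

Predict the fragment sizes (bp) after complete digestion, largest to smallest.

Circular molecule, 6 cuts → 6 fragments:
  2426 − 2026 = 400 bp
  5754 − 2426 = 3328 bp
  6693 − 5754 = 939 bp
  7368 − 6693 = 675 bp
  7834 − 7368 = 466 bp
  wrap: 9576 − 7834 + 2026 = 3768 bp
Sorted largest to smallest: 3768, 3328, 939, 675, 466, 400 bp.

3768, 3328, 939, 675, 466, 400 bp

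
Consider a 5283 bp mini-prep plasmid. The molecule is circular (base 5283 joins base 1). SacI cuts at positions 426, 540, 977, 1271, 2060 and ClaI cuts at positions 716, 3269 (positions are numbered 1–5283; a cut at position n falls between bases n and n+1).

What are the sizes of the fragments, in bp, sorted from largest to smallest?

2440, 1209, 789, 294, 261, 176, 114 bp

Combined cut positions (sorted): 426, 540, 716, 977, 1271, 2060, 3269.
Circular molecule, 7 cuts → 7 fragments:
  540 − 426 = 114 bp
  716 − 540 = 176 bp
  977 − 716 = 261 bp
  1271 − 977 = 294 bp
  2060 − 1271 = 789 bp
  3269 − 2060 = 1209 bp
  wrap: 5283 − 3269 + 426 = 2440 bp
Sorted largest to smallest: 2440, 1209, 789, 294, 261, 176, 114 bp.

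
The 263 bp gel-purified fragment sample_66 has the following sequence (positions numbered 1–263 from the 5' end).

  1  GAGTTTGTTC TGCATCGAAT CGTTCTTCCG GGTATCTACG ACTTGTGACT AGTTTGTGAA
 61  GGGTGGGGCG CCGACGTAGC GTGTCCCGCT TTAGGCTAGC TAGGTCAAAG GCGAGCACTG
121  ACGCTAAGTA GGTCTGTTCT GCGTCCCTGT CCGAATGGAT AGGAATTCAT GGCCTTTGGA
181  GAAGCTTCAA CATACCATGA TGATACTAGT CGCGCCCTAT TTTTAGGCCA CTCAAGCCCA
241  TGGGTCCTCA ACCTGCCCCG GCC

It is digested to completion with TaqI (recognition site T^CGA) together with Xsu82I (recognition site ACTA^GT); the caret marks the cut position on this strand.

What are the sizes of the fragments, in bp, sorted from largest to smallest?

157, 55, 36, 15 bp

The TaqI site (TCGA) starts at position 15.
TaqI cuts after the first base of each site, so after position 15.
Xsu82I sites (ACTAGT) start at positions 48, 205.
Xsu82I cuts after base 4 of each site, so after positions 51, 208.
Combined cut positions: 15, 51, 208.
Linear molecule, 3 cuts → 4 fragments:
  1–15 → 15 bp
  16–51 → 36 bp
  52–208 → 157 bp
  209–263 → 55 bp
Sorted largest to smallest: 157, 55, 36, 15 bp.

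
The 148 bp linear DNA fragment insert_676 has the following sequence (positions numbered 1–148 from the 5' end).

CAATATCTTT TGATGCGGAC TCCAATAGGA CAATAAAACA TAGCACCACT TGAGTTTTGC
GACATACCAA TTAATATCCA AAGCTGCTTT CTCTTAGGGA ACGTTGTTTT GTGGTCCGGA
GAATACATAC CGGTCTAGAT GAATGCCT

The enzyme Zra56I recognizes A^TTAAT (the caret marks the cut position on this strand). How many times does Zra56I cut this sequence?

ATTAAT occurs starting at position 70.
Zra56I cuts at 1 site.

1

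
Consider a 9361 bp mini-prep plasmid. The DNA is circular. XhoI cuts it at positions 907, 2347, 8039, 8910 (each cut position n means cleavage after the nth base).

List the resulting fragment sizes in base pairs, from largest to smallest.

5692, 1440, 1358, 871 bp

Circular molecule, 4 cuts → 4 fragments:
  2347 − 907 = 1440 bp
  8039 − 2347 = 5692 bp
  8910 − 8039 = 871 bp
  wrap: 9361 − 8910 + 907 = 1358 bp
Sorted largest to smallest: 5692, 1440, 1358, 871 bp.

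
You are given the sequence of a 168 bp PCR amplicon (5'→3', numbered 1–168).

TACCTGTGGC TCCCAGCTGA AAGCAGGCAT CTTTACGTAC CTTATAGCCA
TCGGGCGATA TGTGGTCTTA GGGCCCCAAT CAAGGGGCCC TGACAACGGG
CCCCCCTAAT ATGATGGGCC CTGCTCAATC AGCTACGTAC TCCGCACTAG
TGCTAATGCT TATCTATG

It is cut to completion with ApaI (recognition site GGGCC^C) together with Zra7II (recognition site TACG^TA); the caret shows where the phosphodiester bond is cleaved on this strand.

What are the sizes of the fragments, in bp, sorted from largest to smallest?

ApaI sites (GGGCCC) start at positions 71, 85, 98, 116.
ApaI cuts after base 5 of each site (before the last base), so after positions 75, 89, 102, 120.
Zra7II sites (TACGTA) start at positions 34, 134.
Zra7II cuts after base 4 of each site, so after positions 37, 137.
Combined cut positions: 37, 75, 89, 102, 120, 137.
Linear molecule, 6 cuts → 7 fragments:
  1–37 → 37 bp
  38–75 → 38 bp
  76–89 → 14 bp
  90–102 → 13 bp
  103–120 → 18 bp
  121–137 → 17 bp
  138–168 → 31 bp
Sorted largest to smallest: 38, 37, 31, 18, 17, 14, 13 bp.

38, 37, 31, 18, 17, 14, 13 bp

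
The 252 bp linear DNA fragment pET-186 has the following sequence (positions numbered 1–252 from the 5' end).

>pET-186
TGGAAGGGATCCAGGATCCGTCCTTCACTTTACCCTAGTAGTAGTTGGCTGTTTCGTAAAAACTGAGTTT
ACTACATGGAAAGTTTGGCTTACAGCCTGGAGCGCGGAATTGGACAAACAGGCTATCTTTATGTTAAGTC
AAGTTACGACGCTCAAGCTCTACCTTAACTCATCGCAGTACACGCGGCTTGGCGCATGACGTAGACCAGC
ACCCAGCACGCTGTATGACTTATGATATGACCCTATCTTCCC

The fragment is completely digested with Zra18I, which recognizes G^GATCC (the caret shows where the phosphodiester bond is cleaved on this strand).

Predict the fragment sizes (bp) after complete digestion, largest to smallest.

Zra18I sites (GGATCC) start at positions 7, 14.
Zra18I cuts after the first base of each site, so after positions 7, 14.
Linear molecule, 2 cuts → 3 fragments:
  1–7 → 7 bp
  8–14 → 7 bp
  15–252 → 238 bp
Sorted largest to smallest: 238, 7, 7 bp.

238, 7, 7 bp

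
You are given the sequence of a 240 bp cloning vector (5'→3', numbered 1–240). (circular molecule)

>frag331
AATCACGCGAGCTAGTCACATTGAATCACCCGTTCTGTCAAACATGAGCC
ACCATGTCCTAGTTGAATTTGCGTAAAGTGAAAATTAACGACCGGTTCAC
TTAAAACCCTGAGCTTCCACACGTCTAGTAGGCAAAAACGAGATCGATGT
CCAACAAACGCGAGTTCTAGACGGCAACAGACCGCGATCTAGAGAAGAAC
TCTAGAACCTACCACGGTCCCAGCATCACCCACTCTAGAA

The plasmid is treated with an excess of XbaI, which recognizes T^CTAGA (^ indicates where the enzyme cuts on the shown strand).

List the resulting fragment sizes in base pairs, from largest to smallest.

172, 33, 22, 13 bp

XbaI sites (TCTAGA) start at positions 166, 188, 201, 234.
XbaI cuts after the first base of each site, so after positions 166, 188, 201, 234.
Circular molecule, 4 cuts → 4 fragments:
  167–188 → 22 bp
  189–201 → 13 bp
  202–234 → 33 bp
  235–240 then 1–166 → 6 + 166 = 172 bp
Sorted largest to smallest: 172, 33, 22, 13 bp.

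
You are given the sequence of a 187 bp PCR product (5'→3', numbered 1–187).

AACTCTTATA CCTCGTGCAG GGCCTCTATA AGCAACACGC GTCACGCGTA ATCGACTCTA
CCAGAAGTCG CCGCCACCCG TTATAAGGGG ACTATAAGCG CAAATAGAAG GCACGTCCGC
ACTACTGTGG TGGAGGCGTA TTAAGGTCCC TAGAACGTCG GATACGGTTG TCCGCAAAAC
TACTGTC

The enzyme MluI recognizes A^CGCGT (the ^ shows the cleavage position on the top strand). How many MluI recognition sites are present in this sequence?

2

ACGCGT occurs starting at positions 37, 44.
MluI cuts at 2 sites.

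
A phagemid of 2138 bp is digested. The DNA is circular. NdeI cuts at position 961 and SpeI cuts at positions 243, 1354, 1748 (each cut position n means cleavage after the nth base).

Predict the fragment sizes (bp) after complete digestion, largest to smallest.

718, 633, 394, 393 bp

Combined cut positions (sorted): 243, 961, 1354, 1748.
Circular molecule, 4 cuts → 4 fragments:
  961 − 243 = 718 bp
  1354 − 961 = 393 bp
  1748 − 1354 = 394 bp
  wrap: 2138 − 1748 + 243 = 633 bp
Sorted largest to smallest: 718, 633, 394, 393 bp.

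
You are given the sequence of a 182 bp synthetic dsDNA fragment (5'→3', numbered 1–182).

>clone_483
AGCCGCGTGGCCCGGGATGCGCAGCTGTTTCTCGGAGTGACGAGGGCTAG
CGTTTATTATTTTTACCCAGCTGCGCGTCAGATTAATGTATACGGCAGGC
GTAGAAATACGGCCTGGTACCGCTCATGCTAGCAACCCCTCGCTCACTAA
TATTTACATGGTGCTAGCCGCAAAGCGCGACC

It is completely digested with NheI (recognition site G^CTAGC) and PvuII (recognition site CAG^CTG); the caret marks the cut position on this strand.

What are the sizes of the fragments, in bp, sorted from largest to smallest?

NheI sites (GCTAGC) start at positions 46, 128, 163.
NheI cuts after the first base of each site, so after positions 46, 128, 163.
PvuII sites (CAGCTG) start at positions 22, 68.
PvuII cuts after base 3 of each site, so after positions 24, 70.
Combined cut positions: 24, 46, 70, 128, 163.
Linear molecule, 5 cuts → 6 fragments:
  1–24 → 24 bp
  25–46 → 22 bp
  47–70 → 24 bp
  71–128 → 58 bp
  129–163 → 35 bp
  164–182 → 19 bp
Sorted largest to smallest: 58, 35, 24, 24, 22, 19 bp.

58, 35, 24, 24, 22, 19 bp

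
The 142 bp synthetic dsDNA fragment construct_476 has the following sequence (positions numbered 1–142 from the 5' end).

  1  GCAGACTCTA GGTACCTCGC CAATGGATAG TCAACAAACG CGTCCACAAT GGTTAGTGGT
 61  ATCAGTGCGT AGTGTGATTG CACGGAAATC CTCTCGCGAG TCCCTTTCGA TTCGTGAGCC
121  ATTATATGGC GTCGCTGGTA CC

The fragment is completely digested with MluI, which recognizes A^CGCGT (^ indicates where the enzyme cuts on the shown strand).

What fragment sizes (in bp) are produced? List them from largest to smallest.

104, 38 bp

The MluI site (ACGCGT) starts at position 38.
MluI cuts after the first base of each site, so after position 38.
Linear molecule, 1 cut → 2 fragments:
  1–38 → 38 bp
  39–142 → 104 bp
Sorted largest to smallest: 104, 38 bp.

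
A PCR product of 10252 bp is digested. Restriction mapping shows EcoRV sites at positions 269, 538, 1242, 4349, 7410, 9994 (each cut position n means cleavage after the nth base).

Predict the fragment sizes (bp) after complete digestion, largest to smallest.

3107, 3061, 2584, 704, 269, 269, 258 bp

Linear molecule, 6 cuts → 7 fragments:
  269 − 0 = 269 bp
  538 − 269 = 269 bp
  1242 − 538 = 704 bp
  4349 − 1242 = 3107 bp
  7410 − 4349 = 3061 bp
  9994 − 7410 = 2584 bp
  10252 − 9994 = 258 bp
Sorted largest to smallest: 3107, 3061, 2584, 704, 269, 269, 258 bp.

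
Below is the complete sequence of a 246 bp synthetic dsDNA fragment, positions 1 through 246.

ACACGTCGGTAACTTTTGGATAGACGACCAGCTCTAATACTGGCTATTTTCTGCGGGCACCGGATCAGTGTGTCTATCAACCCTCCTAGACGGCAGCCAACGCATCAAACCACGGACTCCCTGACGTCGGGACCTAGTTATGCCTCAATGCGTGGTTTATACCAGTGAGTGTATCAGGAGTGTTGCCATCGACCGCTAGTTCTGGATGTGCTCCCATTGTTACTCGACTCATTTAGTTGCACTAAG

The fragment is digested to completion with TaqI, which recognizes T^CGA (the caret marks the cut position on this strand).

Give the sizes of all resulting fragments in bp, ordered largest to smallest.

TaqI sites (TCGA) start at positions 189, 224.
TaqI cuts after the first base of each site, so after positions 189, 224.
Linear molecule, 2 cuts → 3 fragments:
  1–189 → 189 bp
  190–224 → 35 bp
  225–246 → 22 bp
Sorted largest to smallest: 189, 35, 22 bp.

189, 35, 22 bp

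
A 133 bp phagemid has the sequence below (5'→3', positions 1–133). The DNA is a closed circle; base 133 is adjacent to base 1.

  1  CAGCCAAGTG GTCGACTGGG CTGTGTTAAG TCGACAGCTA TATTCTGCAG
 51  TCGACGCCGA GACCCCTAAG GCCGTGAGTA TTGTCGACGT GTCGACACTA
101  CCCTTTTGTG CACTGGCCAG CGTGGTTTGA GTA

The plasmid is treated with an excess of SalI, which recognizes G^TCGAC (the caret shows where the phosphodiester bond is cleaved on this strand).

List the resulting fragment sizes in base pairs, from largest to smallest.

SalI sites (GTCGAC) start at positions 11, 30, 50, 83, 91.
SalI cuts after the first base of each site, so after positions 11, 30, 50, 83, 91.
Circular molecule, 5 cuts → 5 fragments:
  12–30 → 19 bp
  31–50 → 20 bp
  51–83 → 33 bp
  84–91 → 8 bp
  92–133 then 1–11 → 42 + 11 = 53 bp
Sorted largest to smallest: 53, 33, 20, 19, 8 bp.

53, 33, 20, 19, 8 bp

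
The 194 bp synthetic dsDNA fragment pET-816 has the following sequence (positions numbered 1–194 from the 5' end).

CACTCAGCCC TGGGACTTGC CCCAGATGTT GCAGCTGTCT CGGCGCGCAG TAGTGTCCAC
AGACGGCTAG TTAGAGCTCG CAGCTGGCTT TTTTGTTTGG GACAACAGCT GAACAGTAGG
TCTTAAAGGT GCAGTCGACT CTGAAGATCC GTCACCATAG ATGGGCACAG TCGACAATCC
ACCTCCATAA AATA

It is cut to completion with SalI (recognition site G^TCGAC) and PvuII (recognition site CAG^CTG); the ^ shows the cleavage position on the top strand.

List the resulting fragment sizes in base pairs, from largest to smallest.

49, 36, 34, 26, 25, 24 bp

SalI sites (GTCGAC) start at positions 134, 170.
SalI cuts after the first base of each site, so after positions 134, 170.
PvuII sites (CAGCTG) start at positions 32, 81, 106.
PvuII cuts after base 3 of each site, so after positions 34, 83, 108.
Combined cut positions: 34, 83, 108, 134, 170.
Linear molecule, 5 cuts → 6 fragments:
  1–34 → 34 bp
  35–83 → 49 bp
  84–108 → 25 bp
  109–134 → 26 bp
  135–170 → 36 bp
  171–194 → 24 bp
Sorted largest to smallest: 49, 36, 34, 26, 25, 24 bp.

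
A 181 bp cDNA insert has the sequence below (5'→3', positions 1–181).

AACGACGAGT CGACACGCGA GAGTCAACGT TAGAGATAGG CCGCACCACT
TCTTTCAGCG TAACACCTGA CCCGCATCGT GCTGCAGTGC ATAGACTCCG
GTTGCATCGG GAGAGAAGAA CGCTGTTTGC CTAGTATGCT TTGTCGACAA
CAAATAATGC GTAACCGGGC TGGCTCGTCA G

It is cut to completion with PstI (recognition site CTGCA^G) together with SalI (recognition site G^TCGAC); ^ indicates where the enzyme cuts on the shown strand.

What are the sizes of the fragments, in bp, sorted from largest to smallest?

77, 57, 38, 9 bp

The PstI site (CTGCAG) starts at position 82.
PstI cuts after base 5 of each site (before the last base), so after position 86.
SalI sites (GTCGAC) start at positions 9, 143.
SalI cuts after the first base of each site, so after positions 9, 143.
Combined cut positions: 9, 86, 143.
Linear molecule, 3 cuts → 4 fragments:
  1–9 → 9 bp
  10–86 → 77 bp
  87–143 → 57 bp
  144–181 → 38 bp
Sorted largest to smallest: 77, 57, 38, 9 bp.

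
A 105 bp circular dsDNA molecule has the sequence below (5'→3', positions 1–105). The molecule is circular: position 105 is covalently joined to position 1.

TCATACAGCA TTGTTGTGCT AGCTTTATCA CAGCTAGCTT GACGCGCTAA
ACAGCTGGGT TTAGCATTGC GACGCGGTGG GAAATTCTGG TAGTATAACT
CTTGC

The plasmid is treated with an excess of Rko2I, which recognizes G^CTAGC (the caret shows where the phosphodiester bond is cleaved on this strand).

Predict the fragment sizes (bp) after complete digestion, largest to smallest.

Rko2I sites (GCTAGC) start at positions 18, 33.
Rko2I cuts after the first base of each site, so after positions 18, 33.
Circular molecule, 2 cuts → 2 fragments:
  19–33 → 15 bp
  34–105 then 1–18 → 72 + 18 = 90 bp
Sorted largest to smallest: 90, 15 bp.

90, 15 bp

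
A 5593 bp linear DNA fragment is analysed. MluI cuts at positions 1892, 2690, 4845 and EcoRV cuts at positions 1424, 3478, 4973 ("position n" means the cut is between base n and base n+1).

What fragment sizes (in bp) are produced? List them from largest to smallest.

1424, 1367, 798, 788, 620, 468, 128 bp

Combined cut positions (sorted): 1424, 1892, 2690, 3478, 4845, 4973.
Linear molecule, 6 cuts → 7 fragments:
  1424 − 0 = 1424 bp
  1892 − 1424 = 468 bp
  2690 − 1892 = 798 bp
  3478 − 2690 = 788 bp
  4845 − 3478 = 1367 bp
  4973 − 4845 = 128 bp
  5593 − 4973 = 620 bp
Sorted largest to smallest: 1424, 1367, 798, 788, 620, 468, 128 bp.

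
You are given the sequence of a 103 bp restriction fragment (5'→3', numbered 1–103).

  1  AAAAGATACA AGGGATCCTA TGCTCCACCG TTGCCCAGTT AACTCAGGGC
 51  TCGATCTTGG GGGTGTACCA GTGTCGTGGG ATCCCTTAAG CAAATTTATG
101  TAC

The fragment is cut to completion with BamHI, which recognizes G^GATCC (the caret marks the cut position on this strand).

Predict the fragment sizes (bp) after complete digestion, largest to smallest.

66, 24, 13 bp

BamHI sites (GGATCC) start at positions 13, 79.
BamHI cuts after the first base of each site, so after positions 13, 79.
Linear molecule, 2 cuts → 3 fragments:
  1–13 → 13 bp
  14–79 → 66 bp
  80–103 → 24 bp
Sorted largest to smallest: 66, 24, 13 bp.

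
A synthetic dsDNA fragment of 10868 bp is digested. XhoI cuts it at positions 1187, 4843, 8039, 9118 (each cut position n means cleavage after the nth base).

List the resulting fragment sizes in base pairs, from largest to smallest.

Linear molecule, 4 cuts → 5 fragments:
  1187 − 0 = 1187 bp
  4843 − 1187 = 3656 bp
  8039 − 4843 = 3196 bp
  9118 − 8039 = 1079 bp
  10868 − 9118 = 1750 bp
Sorted largest to smallest: 3656, 3196, 1750, 1187, 1079 bp.

3656, 3196, 1750, 1187, 1079 bp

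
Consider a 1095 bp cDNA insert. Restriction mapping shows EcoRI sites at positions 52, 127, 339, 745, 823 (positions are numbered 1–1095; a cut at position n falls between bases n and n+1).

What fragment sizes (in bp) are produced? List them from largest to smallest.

406, 272, 212, 78, 75, 52 bp

Linear molecule, 5 cuts → 6 fragments:
  52 − 0 = 52 bp
  127 − 52 = 75 bp
  339 − 127 = 212 bp
  745 − 339 = 406 bp
  823 − 745 = 78 bp
  1095 − 823 = 272 bp
Sorted largest to smallest: 406, 272, 212, 78, 75, 52 bp.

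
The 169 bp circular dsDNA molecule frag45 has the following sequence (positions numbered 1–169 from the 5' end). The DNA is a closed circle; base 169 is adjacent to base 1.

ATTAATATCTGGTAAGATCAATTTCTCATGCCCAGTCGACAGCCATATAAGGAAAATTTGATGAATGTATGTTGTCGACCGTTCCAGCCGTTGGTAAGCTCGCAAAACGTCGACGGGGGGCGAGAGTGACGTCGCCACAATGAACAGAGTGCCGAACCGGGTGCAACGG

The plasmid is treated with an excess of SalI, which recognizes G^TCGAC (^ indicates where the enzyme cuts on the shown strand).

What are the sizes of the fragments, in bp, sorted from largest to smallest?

SalI sites (GTCGAC) start at positions 35, 74, 109.
SalI cuts after the first base of each site, so after positions 35, 74, 109.
Circular molecule, 3 cuts → 3 fragments:
  36–74 → 39 bp
  75–109 → 35 bp
  110–169 then 1–35 → 60 + 35 = 95 bp
Sorted largest to smallest: 95, 39, 35 bp.

95, 39, 35 bp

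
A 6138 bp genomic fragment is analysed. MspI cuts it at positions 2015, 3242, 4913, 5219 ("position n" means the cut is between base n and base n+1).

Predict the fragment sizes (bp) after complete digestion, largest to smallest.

2015, 1671, 1227, 919, 306 bp

Linear molecule, 4 cuts → 5 fragments:
  2015 − 0 = 2015 bp
  3242 − 2015 = 1227 bp
  4913 − 3242 = 1671 bp
  5219 − 4913 = 306 bp
  6138 − 5219 = 919 bp
Sorted largest to smallest: 2015, 1671, 1227, 919, 306 bp.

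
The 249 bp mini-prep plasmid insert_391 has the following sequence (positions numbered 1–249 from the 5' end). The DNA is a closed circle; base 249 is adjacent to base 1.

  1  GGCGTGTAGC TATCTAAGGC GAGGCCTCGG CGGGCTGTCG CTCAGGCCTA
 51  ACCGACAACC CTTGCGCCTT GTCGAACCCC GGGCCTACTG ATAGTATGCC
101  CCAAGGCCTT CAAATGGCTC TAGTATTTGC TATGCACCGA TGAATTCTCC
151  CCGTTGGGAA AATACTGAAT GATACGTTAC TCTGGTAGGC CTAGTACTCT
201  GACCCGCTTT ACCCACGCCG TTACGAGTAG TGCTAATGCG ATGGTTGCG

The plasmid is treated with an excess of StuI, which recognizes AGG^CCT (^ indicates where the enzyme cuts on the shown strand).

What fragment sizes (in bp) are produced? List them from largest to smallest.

StuI sites (AGGCCT) start at positions 22, 44, 104, 187.
StuI cuts after base 3 of each site, so after positions 24, 46, 106, 189.
Circular molecule, 4 cuts → 4 fragments:
  25–46 → 22 bp
  47–106 → 60 bp
  107–189 → 83 bp
  190–249 then 1–24 → 60 + 24 = 84 bp
Sorted largest to smallest: 84, 83, 60, 22 bp.

84, 83, 60, 22 bp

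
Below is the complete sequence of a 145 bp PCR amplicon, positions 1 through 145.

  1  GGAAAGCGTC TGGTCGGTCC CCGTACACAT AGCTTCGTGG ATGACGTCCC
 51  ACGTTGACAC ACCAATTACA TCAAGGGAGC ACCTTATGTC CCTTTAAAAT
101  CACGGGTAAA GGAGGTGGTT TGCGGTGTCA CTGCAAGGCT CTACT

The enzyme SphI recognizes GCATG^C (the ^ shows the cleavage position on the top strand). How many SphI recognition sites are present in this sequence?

No occurrence of GCATGC is present in the sequence.
SphI does not cut: 0 sites.

0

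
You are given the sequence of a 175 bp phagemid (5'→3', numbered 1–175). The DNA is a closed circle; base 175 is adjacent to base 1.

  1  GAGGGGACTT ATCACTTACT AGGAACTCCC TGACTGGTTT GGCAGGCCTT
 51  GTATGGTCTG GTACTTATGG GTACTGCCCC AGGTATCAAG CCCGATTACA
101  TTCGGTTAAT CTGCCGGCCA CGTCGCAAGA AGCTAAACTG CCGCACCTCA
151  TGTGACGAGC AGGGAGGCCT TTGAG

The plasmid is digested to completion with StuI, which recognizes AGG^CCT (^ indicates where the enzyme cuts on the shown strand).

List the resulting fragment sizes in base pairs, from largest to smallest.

StuI sites (AGGCCT) start at positions 44, 165.
StuI cuts after base 3 of each site, so after positions 46, 167.
Circular molecule, 2 cuts → 2 fragments:
  47–167 → 121 bp
  168–175 then 1–46 → 8 + 46 = 54 bp
Sorted largest to smallest: 121, 54 bp.

121, 54 bp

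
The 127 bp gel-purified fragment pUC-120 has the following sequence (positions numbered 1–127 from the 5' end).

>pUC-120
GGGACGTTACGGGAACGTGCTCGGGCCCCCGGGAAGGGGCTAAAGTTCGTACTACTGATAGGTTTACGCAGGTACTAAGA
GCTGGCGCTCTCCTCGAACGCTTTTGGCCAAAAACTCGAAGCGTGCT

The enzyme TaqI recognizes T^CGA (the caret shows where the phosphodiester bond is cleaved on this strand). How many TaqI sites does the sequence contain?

2

TCGA occurs starting at positions 94, 116.
TaqI cuts at 2 sites.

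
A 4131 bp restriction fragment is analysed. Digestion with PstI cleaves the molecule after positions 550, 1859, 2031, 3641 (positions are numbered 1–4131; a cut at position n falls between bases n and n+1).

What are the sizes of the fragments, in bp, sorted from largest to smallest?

Linear molecule, 4 cuts → 5 fragments:
  550 − 0 = 550 bp
  1859 − 550 = 1309 bp
  2031 − 1859 = 172 bp
  3641 − 2031 = 1610 bp
  4131 − 3641 = 490 bp
Sorted largest to smallest: 1610, 1309, 550, 490, 172 bp.

1610, 1309, 550, 490, 172 bp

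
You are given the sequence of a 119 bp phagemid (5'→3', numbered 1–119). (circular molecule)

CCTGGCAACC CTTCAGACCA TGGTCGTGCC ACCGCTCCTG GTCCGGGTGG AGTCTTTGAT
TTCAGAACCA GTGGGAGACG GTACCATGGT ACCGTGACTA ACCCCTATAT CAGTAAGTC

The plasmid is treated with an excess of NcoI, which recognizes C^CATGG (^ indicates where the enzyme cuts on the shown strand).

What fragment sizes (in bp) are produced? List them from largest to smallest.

66, 53 bp

NcoI sites (CCATGG) start at positions 18, 84.
NcoI cuts after the first base of each site, so after positions 18, 84.
Circular molecule, 2 cuts → 2 fragments:
  19–84 → 66 bp
  85–119 then 1–18 → 35 + 18 = 53 bp
Sorted largest to smallest: 66, 53 bp.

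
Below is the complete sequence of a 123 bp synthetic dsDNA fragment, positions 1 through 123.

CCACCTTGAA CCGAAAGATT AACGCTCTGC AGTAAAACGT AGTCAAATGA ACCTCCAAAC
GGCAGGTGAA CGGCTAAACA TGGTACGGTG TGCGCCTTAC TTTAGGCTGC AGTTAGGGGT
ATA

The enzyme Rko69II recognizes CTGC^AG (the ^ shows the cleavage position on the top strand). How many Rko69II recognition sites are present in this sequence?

CTGCAG occurs starting at positions 27, 107.
Rko69II cuts at 2 sites.

2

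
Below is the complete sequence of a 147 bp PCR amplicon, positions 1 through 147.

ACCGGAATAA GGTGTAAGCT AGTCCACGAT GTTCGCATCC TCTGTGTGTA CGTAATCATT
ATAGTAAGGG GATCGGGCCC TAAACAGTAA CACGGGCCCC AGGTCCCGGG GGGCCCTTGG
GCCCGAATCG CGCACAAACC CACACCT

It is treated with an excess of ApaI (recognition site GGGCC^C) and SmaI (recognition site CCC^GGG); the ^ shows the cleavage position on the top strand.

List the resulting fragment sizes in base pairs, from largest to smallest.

79, 24, 19, 9, 8, 8 bp

ApaI sites (GGGCCC) start at positions 75, 94, 111, 119.
ApaI cuts after base 5 of each site (before the last base), so after positions 79, 98, 115, 123.
The SmaI site (CCCGGG) starts at position 105.
SmaI cuts after base 3 of each site, so after position 107.
Combined cut positions: 79, 98, 107, 115, 123.
Linear molecule, 5 cuts → 6 fragments:
  1–79 → 79 bp
  80–98 → 19 bp
  99–107 → 9 bp
  108–115 → 8 bp
  116–123 → 8 bp
  124–147 → 24 bp
Sorted largest to smallest: 79, 24, 19, 9, 8, 8 bp.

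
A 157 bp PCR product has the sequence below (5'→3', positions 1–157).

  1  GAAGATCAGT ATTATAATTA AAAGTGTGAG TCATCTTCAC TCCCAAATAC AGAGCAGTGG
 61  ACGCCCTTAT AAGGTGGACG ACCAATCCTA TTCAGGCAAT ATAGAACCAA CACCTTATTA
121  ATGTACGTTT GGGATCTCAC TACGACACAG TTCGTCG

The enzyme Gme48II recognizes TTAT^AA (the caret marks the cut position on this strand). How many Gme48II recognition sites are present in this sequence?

TTATAA occurs starting at positions 12, 67.
Gme48II cuts at 2 sites.

2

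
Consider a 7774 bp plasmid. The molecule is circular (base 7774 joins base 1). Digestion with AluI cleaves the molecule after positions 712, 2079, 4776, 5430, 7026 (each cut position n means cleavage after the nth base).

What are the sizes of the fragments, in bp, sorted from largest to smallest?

Circular molecule, 5 cuts → 5 fragments:
  2079 − 712 = 1367 bp
  4776 − 2079 = 2697 bp
  5430 − 4776 = 654 bp
  7026 − 5430 = 1596 bp
  wrap: 7774 − 7026 + 712 = 1460 bp
Sorted largest to smallest: 2697, 1596, 1460, 1367, 654 bp.

2697, 1596, 1460, 1367, 654 bp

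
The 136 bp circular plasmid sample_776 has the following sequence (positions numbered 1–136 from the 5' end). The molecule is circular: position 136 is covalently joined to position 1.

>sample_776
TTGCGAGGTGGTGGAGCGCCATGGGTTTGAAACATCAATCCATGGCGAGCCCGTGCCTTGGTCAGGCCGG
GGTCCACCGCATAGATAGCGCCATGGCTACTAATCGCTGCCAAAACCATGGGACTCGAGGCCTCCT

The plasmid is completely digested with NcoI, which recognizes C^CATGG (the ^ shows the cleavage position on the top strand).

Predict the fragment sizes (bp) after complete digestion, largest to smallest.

51, 39, 25, 21 bp

NcoI sites (CCATGG) start at positions 19, 40, 91, 116.
NcoI cuts after the first base of each site, so after positions 19, 40, 91, 116.
Circular molecule, 4 cuts → 4 fragments:
  20–40 → 21 bp
  41–91 → 51 bp
  92–116 → 25 bp
  117–136 then 1–19 → 20 + 19 = 39 bp
Sorted largest to smallest: 51, 39, 25, 21 bp.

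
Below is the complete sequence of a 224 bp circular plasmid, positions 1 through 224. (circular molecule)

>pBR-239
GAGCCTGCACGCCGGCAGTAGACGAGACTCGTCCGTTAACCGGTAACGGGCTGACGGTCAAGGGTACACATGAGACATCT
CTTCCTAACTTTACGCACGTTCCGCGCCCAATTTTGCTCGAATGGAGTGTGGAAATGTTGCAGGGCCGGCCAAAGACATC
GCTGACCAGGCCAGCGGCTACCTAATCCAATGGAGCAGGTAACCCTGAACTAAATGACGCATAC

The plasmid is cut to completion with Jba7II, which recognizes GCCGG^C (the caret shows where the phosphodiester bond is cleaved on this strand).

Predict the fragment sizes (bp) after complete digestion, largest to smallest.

134, 90 bp

Jba7II sites (GCCGGC) start at positions 11, 145.
Jba7II cuts after base 5 of each site (before the last base), so after positions 15, 149.
Circular molecule, 2 cuts → 2 fragments:
  16–149 → 134 bp
  150–224 then 1–15 → 75 + 15 = 90 bp
Sorted largest to smallest: 134, 90 bp.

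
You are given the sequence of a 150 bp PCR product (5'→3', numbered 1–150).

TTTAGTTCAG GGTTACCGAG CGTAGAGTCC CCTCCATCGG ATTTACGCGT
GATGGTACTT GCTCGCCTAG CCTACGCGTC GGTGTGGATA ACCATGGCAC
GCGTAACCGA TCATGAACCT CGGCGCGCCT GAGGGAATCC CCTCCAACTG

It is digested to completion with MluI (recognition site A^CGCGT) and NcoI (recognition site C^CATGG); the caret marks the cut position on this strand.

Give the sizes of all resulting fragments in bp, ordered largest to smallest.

51, 45, 29, 18, 7 bp

MluI sites (ACGCGT) start at positions 45, 74, 99.
MluI cuts after the first base of each site, so after positions 45, 74, 99.
The NcoI site (CCATGG) starts at position 92.
NcoI cuts after the first base of each site, so after position 92.
Combined cut positions: 45, 74, 92, 99.
Linear molecule, 4 cuts → 5 fragments:
  1–45 → 45 bp
  46–74 → 29 bp
  75–92 → 18 bp
  93–99 → 7 bp
  100–150 → 51 bp
Sorted largest to smallest: 51, 45, 29, 18, 7 bp.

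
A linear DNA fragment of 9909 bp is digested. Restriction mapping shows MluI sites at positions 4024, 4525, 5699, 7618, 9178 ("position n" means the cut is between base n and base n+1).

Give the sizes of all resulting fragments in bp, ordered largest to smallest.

Linear molecule, 5 cuts → 6 fragments:
  4024 − 0 = 4024 bp
  4525 − 4024 = 501 bp
  5699 − 4525 = 1174 bp
  7618 − 5699 = 1919 bp
  9178 − 7618 = 1560 bp
  9909 − 9178 = 731 bp
Sorted largest to smallest: 4024, 1919, 1560, 1174, 731, 501 bp.

4024, 1919, 1560, 1174, 731, 501 bp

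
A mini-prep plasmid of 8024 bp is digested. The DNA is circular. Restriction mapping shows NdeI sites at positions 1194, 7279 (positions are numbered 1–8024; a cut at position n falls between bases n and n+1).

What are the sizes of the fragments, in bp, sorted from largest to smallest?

6085, 1939 bp

Circular molecule, 2 cuts → 2 fragments:
  7279 − 1194 = 6085 bp
  wrap: 8024 − 7279 + 1194 = 1939 bp
Sorted largest to smallest: 6085, 1939 bp.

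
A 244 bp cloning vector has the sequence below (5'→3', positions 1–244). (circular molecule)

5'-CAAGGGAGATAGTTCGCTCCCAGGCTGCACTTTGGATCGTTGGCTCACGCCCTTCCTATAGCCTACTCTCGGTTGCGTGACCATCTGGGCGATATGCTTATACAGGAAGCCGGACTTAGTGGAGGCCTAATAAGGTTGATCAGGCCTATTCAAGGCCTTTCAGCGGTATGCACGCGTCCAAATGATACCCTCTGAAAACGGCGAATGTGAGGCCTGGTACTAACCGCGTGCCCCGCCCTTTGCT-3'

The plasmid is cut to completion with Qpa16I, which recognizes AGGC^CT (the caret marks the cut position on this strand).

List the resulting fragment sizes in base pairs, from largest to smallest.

Qpa16I sites (AGGCCT) start at positions 123, 142, 153, 210.
Qpa16I cuts after base 4 of each site, so after positions 126, 145, 156, 213.
Circular molecule, 4 cuts → 4 fragments:
  127–145 → 19 bp
  146–156 → 11 bp
  157–213 → 57 bp
  214–244 then 1–126 → 31 + 126 = 157 bp
Sorted largest to smallest: 157, 57, 19, 11 bp.

157, 57, 19, 11 bp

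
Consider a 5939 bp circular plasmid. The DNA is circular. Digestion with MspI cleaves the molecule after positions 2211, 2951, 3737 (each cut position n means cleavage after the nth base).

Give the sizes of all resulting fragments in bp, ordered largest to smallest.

Circular molecule, 3 cuts → 3 fragments:
  2951 − 2211 = 740 bp
  3737 − 2951 = 786 bp
  wrap: 5939 − 3737 + 2211 = 4413 bp
Sorted largest to smallest: 4413, 786, 740 bp.

4413, 786, 740 bp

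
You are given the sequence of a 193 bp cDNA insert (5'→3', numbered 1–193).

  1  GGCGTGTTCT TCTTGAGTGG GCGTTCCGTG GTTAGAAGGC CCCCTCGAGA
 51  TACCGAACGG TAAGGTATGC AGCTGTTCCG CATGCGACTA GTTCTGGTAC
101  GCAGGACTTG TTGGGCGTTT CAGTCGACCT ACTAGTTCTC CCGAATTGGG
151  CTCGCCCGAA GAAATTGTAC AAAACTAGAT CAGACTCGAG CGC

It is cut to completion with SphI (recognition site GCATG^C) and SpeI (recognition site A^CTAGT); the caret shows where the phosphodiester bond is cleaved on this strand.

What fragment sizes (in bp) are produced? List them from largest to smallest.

84, 62, 44, 3 bp

The SphI site (GCATGC) starts at position 80.
SphI cuts after base 5 of each site (before the last base), so after position 84.
SpeI sites (ACTAGT) start at positions 87, 131.
SpeI cuts after the first base of each site, so after positions 87, 131.
Combined cut positions: 84, 87, 131.
Linear molecule, 3 cuts → 4 fragments:
  1–84 → 84 bp
  85–87 → 3 bp
  88–131 → 44 bp
  132–193 → 62 bp
Sorted largest to smallest: 84, 62, 44, 3 bp.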